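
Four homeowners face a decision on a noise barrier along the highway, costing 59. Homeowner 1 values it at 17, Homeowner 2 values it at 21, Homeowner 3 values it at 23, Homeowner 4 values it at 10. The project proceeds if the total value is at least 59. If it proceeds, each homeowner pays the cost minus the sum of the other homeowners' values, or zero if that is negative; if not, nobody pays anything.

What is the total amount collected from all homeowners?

25

Total value 71 ≥ cost 59, so it is built.
Homeowner 1: others sum to 54; max(0, 59 - 54) = 5.
Homeowner 2: others sum to 50; max(0, 59 - 50) = 9.
Homeowner 3: others sum to 48; max(0, 59 - 48) = 11.
Homeowner 4: others sum to 61; max(0, 59 - 61) = 0.
Total collected = 5 + 9 + 11 + 0 = 25.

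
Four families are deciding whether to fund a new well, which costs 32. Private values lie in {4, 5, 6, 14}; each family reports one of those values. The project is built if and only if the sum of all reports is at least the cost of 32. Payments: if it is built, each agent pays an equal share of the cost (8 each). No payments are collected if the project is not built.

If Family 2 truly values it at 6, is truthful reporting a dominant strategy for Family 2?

No

Consider the case where Family 1 reports 6, Family 3 reports 6 and Family 4 reports 14.
Truthful report 6: project built, pays 8, utility 6 - 8 = -2.
Report 4 instead: project not built, utility 0.
Since 0 > -2, reporting 4 is strictly better here, so truthful reporting is not dominant.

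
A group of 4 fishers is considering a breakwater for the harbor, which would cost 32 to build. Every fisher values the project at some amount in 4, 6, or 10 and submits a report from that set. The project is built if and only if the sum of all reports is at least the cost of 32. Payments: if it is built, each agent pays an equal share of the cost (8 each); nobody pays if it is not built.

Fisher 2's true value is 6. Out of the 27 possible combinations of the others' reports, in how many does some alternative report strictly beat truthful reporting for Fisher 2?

Others report (6, 10, 10): truth gives -2; report 4 gives 0 > -2. Violating.
Others report (10, 6, 10): truth gives -2; report 4 gives 0 > -2. Violating.
Others report (10, 10, 6): truth gives -2; report 4 gives 0 > -2. Violating.
Others report (4, 4, 4): truth gives 0; no alternative beats it.
Others report (4, 4, 6): truth gives 0; no alternative beats it.
(Checking all 27 profiles: 3 have a profitable deviation, 24 do not.)

3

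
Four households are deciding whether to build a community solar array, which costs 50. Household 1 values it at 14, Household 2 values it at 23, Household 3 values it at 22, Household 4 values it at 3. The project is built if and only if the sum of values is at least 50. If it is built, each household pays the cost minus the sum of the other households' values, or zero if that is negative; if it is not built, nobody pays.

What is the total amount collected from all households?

Total value 62 ≥ cost 50, so it is built.
Household 1: others sum to 48; max(0, 50 - 48) = 2.
Household 2: others sum to 39; max(0, 50 - 39) = 11.
Household 3: others sum to 40; max(0, 50 - 40) = 10.
Household 4: others sum to 59; max(0, 50 - 59) = 0.
Total collected = 2 + 11 + 10 + 0 = 23.

23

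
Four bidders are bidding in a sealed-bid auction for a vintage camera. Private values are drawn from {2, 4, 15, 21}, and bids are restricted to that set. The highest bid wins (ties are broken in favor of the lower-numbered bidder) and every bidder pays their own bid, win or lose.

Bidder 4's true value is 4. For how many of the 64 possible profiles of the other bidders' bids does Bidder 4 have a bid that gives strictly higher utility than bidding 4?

63

Others bid (2, 2, 4): truth gives -4; bid 2 gives -2 > -4. Violating.
Others bid (2, 2, 15): truth gives -4; bid 2 gives -2 > -4. Violating.
Others bid (2, 2, 21): truth gives -4; bid 2 gives -2 > -4. Violating.
Others bid (2, 4, 2): truth gives -4; bid 2 gives -2 > -4. Violating.
Others bid (2, 2, 2): truth gives 0; no alternative beats it.
(Checking all 64 profiles: 63 have a profitable deviation, 1 does not.)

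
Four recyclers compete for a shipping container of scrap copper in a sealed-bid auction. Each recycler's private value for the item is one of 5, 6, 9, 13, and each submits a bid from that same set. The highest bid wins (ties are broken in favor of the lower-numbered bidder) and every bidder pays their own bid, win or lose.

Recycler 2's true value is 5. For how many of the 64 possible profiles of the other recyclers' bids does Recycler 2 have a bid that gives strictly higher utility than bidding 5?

18

Others bid (5, 5, 5): truth gives -5; bid 6 gives -1 > -5. Violating.
Others bid (5, 5, 6): truth gives -5; bid 6 gives -1 > -5. Violating.
Others bid (5, 5, 9): truth gives -5; bid 9 gives -4 > -5. Violating.
Others bid (5, 6, 5): truth gives -5; bid 6 gives -1 > -5. Violating.
Others bid (5, 5, 13): truth gives -5; no alternative beats it.
Others bid (5, 6, 13): truth gives -5; no alternative beats it.
(Checking all 64 profiles: 18 have a profitable deviation, 46 do not.)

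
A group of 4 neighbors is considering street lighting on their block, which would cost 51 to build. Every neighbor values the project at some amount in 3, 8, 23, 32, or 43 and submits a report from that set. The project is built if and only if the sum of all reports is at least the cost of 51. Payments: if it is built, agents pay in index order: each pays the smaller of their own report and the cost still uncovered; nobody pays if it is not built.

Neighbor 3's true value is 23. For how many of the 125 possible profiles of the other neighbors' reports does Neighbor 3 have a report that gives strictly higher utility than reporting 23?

Others report (3, 3, 43): truth gives 0; report 3 gives 20 > 0. Violating.
Others report (3, 8, 32): truth gives 0; report 8 gives 15 > 0. Violating.
Others report (3, 8, 43): truth gives 0; report 3 gives 20 > 0. Violating.
Others report (3, 23, 23): truth gives 0; report 3 gives 20 > 0. Violating.
Others report (3, 3, 3): truth gives 0; no alternative beats it.
Others report (3, 3, 8): truth gives 0; no alternative beats it.
(Checking all 125 profiles: 52 have a profitable deviation, 73 do not.)

52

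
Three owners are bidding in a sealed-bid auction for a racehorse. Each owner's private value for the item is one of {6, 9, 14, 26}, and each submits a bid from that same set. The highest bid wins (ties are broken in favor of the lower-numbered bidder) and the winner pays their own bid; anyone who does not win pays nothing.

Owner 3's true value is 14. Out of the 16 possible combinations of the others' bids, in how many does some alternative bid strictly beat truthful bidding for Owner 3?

1

Others bid (6, 6): truth gives 0; bid 9 gives 5 > 0. Violating.
Others bid (6, 9): truth gives 0; no alternative beats it.
Others bid (6, 14): truth gives 0; no alternative beats it.
(Checking all 16 profiles: 1 has a profitable deviation, 15 do not.)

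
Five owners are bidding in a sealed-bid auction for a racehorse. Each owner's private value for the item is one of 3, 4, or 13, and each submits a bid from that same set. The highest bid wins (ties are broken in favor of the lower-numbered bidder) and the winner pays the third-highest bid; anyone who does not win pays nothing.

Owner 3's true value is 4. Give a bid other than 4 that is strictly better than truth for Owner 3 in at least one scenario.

13

Suppose Owner 1 bids 3, Owner 2 bids 3, Owner 4 bids 3 and Owner 5 bids 13.
Bid 4: loses, pays 0, utility 0.
Bid 13: wins, pays 3, utility 4 - 3 = 1.
So bidding 13 beats truth here (1 > 0).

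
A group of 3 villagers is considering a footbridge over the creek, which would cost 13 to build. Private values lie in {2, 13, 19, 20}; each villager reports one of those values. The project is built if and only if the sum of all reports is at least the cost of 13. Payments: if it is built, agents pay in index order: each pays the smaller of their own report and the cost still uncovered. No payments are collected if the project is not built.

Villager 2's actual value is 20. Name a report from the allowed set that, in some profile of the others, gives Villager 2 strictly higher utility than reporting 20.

2

Suppose Villager 1 reports 2 and Villager 3 reports 13.
Report 20: project built, pays 11, utility 20 - 11 = 9.
Report 2: project built, pays 2, utility 20 - 2 = 18.
So reporting 2 beats truth here (18 > 9).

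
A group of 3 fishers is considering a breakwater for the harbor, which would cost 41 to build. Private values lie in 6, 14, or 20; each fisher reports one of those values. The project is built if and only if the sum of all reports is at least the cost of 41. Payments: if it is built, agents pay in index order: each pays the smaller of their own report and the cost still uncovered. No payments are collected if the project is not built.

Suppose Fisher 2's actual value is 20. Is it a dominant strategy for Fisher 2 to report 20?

No

Consider the case where Fisher 1 reports 14 and Fisher 3 reports 14.
Truthful report 20: project built, pays 20, utility 20 - 20 = 0.
Report 14 instead: project built, pays 14, utility 20 - 14 = 6.
Since 6 > 0, reporting 14 is strictly better here, so truthful reporting is not dominant.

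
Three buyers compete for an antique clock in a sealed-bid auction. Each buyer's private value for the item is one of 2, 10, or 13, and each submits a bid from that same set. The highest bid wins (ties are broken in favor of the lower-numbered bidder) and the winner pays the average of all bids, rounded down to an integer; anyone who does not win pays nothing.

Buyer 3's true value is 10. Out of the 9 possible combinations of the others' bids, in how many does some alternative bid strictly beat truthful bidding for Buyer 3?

Others bid (2, 10): truth gives 0; bid 13 gives 2 > 0. Violating.
Others bid (10, 2): truth gives 0; bid 13 gives 2 > 0. Violating.
Others bid (2, 2): truth gives 6; no alternative beats it.
Others bid (2, 13): truth gives 0; no alternative beats it.
(Checking all 9 profiles: 2 have a profitable deviation, 7 do not.)

2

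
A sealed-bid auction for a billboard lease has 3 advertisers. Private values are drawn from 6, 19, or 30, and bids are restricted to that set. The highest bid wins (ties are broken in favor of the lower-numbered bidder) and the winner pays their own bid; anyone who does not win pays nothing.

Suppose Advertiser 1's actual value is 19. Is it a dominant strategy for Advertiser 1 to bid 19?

Consider the case where Advertiser 2 bids 6 and Advertiser 3 bids 6.
Truthful bid 19: wins, pays 19, utility 19 - 19 = 0.
Bid 6 instead: wins, pays 6, utility 19 - 6 = 13.
Since 13 > 0, bidding 6 is strictly better here, so truthful bidding is not dominant.

No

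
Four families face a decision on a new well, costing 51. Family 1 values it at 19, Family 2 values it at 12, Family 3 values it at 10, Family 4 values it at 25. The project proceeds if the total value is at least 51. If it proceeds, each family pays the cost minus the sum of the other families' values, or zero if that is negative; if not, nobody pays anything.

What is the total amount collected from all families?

Total value 66 ≥ cost 51, so it is built.
Family 1: others sum to 47; max(0, 51 - 47) = 4.
Family 2: others sum to 54; max(0, 51 - 54) = 0.
Family 3: others sum to 56; max(0, 51 - 56) = 0.
Family 4: others sum to 41; max(0, 51 - 41) = 10.
Total collected = 4 + 0 + 0 + 10 = 14.

14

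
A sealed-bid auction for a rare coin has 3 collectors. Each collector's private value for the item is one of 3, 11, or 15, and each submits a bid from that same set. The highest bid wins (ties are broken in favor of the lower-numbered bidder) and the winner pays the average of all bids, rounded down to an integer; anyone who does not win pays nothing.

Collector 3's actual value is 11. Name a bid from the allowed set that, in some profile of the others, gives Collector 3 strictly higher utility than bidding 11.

15

Suppose Collector 1 bids 3 and Collector 2 bids 11.
Bid 11: loses, pays 0, utility 0.
Bid 15: wins, pays 9, utility 11 - 9 = 2.
So bidding 15 beats truth here (2 > 0).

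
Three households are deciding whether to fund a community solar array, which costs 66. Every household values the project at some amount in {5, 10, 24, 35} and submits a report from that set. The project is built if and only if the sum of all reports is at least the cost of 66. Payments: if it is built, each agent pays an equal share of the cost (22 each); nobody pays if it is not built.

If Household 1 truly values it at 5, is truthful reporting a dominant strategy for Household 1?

Check each profile of the others' reports and compare truth against every alternative report.
Others report (24, 35): truth gives 0, best alternative gives -17.
Others report (35, 24): truth gives 0, best alternative gives -17.
Others report (35, 35): truth gives -17, best alternative gives -17.
Others report (5, 5): truth gives 0, best alternative gives 0.
Others report (5, 10): truth gives 0, best alternative gives 0.
Others report (5, 24): truth gives 0, best alternative gives 0.
(Remaining 10 profiles checked similarly; truth is weakly best in each.)
In every case the truthful report is at least as good as any alternative, so it is a dominant strategy.

Yes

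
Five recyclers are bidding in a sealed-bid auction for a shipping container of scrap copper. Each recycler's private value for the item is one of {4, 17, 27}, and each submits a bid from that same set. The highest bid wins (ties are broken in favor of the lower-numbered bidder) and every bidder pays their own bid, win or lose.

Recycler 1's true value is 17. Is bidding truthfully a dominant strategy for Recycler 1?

No

Consider the case where Recycler 2 bids 4, Recycler 3 bids 4, Recycler 4 bids 4 and Recycler 5 bids 4.
Truthful bid 17: wins, pays 17, utility 17 - 17 = 0.
Bid 4 instead: wins, pays 4, utility 17 - 4 = 13.
Since 13 > 0, bidding 4 is strictly better here, so truthful bidding is not dominant.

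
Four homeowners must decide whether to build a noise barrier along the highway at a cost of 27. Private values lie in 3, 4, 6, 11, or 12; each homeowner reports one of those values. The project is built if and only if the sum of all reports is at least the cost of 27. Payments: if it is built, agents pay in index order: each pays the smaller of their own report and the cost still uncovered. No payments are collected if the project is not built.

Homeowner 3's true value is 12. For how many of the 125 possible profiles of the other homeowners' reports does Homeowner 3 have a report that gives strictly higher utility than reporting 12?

91

Others report (3, 3, 11): truth gives 0; report 11 gives 1 > 0. Violating.
Others report (3, 3, 12): truth gives 0; report 11 gives 1 > 0. Violating.
Others report (3, 4, 11): truth gives 0; report 11 gives 1 > 0. Violating.
Others report (3, 4, 12): truth gives 0; report 11 gives 1 > 0. Violating.
Others report (3, 3, 3): truth gives 0; no alternative beats it.
Others report (3, 3, 4): truth gives 0; no alternative beats it.
(Checking all 125 profiles: 91 have a profitable deviation, 34 do not.)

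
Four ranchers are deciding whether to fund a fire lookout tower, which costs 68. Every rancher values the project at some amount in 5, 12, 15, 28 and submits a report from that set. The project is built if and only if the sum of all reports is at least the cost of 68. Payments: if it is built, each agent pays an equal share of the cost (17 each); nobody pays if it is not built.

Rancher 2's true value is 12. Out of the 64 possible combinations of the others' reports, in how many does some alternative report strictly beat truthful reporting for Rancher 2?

6

Others report (5, 28, 28): truth gives -5; report 5 gives 0 > -5. Violating.
Others report (15, 15, 28): truth gives -5; report 5 gives 0 > -5. Violating.
Others report (15, 28, 15): truth gives -5; report 5 gives 0 > -5. Violating.
Others report (28, 5, 28): truth gives -5; report 5 gives 0 > -5. Violating.
Others report (5, 5, 5): truth gives 0; no alternative beats it.
Others report (5, 5, 12): truth gives 0; no alternative beats it.
(Checking all 64 profiles: 6 have a profitable deviation, 58 do not.)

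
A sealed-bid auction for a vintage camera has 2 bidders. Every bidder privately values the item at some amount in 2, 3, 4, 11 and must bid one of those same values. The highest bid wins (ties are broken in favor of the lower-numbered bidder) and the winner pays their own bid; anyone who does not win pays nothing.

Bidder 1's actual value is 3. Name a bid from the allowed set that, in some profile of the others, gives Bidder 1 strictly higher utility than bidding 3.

2

Suppose Bidder 2 bids 2.
Bid 3: wins, pays 3, utility 3 - 3 = 0.
Bid 2: wins, pays 2, utility 3 - 2 = 1.
So bidding 2 beats truth here (1 > 0).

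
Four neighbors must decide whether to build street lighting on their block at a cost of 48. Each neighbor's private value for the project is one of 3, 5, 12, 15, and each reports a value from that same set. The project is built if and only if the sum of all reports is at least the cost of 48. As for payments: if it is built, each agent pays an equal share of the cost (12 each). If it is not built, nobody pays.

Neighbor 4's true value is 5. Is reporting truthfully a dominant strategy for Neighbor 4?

Yes

Check each profile of the others' reports and compare truth against every alternative report.
Others report (15, 15, 15): truth gives -7, best alternative gives -7.
Others report (3, 3, 3): truth gives 0, best alternative gives 0.
Others report (3, 3, 5): truth gives 0, best alternative gives 0.
Others report (3, 3, 12): truth gives 0, best alternative gives 0.
Others report (3, 3, 15): truth gives 0, best alternative gives 0.
Others report (3, 5, 3): truth gives 0, best alternative gives 0.
(Remaining 58 profiles checked similarly; truth is weakly best in each.)
In every case the truthful report is at least as good as any alternative, so it is a dominant strategy.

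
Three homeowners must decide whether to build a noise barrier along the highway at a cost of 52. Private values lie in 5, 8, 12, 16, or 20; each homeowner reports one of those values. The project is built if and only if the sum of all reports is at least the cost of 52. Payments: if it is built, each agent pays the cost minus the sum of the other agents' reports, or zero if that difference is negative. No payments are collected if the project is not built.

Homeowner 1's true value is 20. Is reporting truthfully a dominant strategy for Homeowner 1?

Check each profile of the others' reports and compare truth against every alternative report.
Others report (20, 20): truth gives 8, best alternative gives 8.
Others report (16, 20): truth gives 4, best alternative gives 4.
Others report (20, 16): truth gives 4, best alternative gives 4.
Others report (5, 5): truth gives 0, best alternative gives 0.
Others report (5, 8): truth gives 0, best alternative gives 0.
Others report (5, 12): truth gives 0, best alternative gives 0.
(Remaining 19 profiles checked similarly; truth is weakly best in each.)
In every case the truthful report is at least as good as any alternative, so it is a dominant strategy.

Yes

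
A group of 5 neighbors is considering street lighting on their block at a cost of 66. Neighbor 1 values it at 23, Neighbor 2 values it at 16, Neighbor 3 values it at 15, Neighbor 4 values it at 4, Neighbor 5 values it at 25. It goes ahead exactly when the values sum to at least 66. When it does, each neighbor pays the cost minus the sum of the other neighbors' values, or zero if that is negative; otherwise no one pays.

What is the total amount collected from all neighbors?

Total value 83 ≥ cost 66, so it is built.
Neighbor 1: others sum to 60; max(0, 66 - 60) = 6.
Neighbor 2: others sum to 67; max(0, 66 - 67) = 0.
Neighbor 3: others sum to 68; max(0, 66 - 68) = 0.
Neighbor 4: others sum to 79; max(0, 66 - 79) = 0.
Neighbor 5: others sum to 58; max(0, 66 - 58) = 8.
Total collected = 6 + 0 + 0 + 0 + 8 = 14.

14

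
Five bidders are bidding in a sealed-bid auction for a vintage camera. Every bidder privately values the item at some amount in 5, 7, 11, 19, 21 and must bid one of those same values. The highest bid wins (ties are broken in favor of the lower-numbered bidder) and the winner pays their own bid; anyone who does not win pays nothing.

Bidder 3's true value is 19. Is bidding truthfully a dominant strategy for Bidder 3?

No

Consider the case where Bidder 1 bids 5, Bidder 2 bids 5, Bidder 4 bids 5 and Bidder 5 bids 5.
Truthful bid 19: wins, pays 19, utility 19 - 19 = 0.
Bid 7 instead: wins, pays 7, utility 19 - 7 = 12.
Since 12 > 0, bidding 7 is strictly better here, so truthful bidding is not dominant.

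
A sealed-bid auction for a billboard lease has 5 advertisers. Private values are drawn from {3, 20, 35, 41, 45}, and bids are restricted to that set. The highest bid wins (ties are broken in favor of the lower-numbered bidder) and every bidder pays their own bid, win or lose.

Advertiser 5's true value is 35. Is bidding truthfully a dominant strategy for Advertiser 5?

Consider the case where Advertiser 1 bids 3, Advertiser 2 bids 3, Advertiser 3 bids 3 and Advertiser 4 bids 3.
Truthful bid 35: wins, pays 35, utility 35 - 35 = 0.
Bid 20 instead: wins, pays 20, utility 35 - 20 = 15.
Since 15 > 0, bidding 20 is strictly better here, so truthful bidding is not dominant.

No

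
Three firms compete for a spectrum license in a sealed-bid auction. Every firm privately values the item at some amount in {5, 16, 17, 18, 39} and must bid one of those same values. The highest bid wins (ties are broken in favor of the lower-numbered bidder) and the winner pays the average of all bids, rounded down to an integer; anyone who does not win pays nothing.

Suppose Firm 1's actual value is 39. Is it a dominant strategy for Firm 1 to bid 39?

Consider the case where Firm 2 bids 5 and Firm 3 bids 5.
Truthful bid 39: wins, pays 16, utility 39 - 16 = 23.
Bid 5 instead: wins, pays 5, utility 39 - 5 = 34.
Since 34 > 23, bidding 5 is strictly better here, so truthful bidding is not dominant.

No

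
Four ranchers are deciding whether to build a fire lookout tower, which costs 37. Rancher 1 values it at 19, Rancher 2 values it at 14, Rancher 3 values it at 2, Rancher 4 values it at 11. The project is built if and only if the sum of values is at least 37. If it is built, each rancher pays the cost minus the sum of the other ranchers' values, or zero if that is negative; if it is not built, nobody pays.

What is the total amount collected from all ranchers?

17

Total value 46 ≥ cost 37, so it is built.
Rancher 1: others sum to 27; max(0, 37 - 27) = 10.
Rancher 2: others sum to 32; max(0, 37 - 32) = 5.
Rancher 3: others sum to 44; max(0, 37 - 44) = 0.
Rancher 4: others sum to 35; max(0, 37 - 35) = 2.
Total collected = 10 + 5 + 0 + 2 = 17.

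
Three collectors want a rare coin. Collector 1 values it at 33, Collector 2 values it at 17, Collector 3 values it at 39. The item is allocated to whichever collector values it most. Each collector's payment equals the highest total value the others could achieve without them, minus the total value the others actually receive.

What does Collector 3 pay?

33

Collector 3 has the highest value and receives the item.
Without Collector 3, the item would go to the next-highest value, 33, so the others could achieve 33.
With Collector 3 present and winning, the others receive nothing, so their total is 0.
Payment = 33 - 0 = 33.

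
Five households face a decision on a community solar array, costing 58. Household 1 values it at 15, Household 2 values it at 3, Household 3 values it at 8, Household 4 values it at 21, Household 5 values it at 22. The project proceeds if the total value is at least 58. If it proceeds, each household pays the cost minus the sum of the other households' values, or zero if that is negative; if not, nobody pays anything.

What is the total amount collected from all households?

Total value 69 ≥ cost 58, so it is built.
Household 1: others sum to 54; max(0, 58 - 54) = 4.
Household 2: others sum to 66; max(0, 58 - 66) = 0.
Household 3: others sum to 61; max(0, 58 - 61) = 0.
Household 4: others sum to 48; max(0, 58 - 48) = 10.
Household 5: others sum to 47; max(0, 58 - 47) = 11.
Total collected = 4 + 0 + 0 + 10 + 11 = 25.

25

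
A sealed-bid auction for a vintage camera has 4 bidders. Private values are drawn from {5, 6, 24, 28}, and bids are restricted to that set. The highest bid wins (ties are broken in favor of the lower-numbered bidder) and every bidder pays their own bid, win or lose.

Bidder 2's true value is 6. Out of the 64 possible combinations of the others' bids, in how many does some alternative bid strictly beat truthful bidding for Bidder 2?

Others bid (5, 5, 24): truth gives -6; bid 5 gives -5 > -6. Violating.
Others bid (5, 5, 28): truth gives -6; bid 5 gives -5 > -6. Violating.
Others bid (5, 6, 24): truth gives -6; bid 5 gives -5 > -6. Violating.
Others bid (5, 6, 28): truth gives -6; bid 5 gives -5 > -6. Violating.
Others bid (5, 5, 5): truth gives 0; no alternative beats it.
Others bid (5, 5, 6): truth gives 0; no alternative beats it.
(Checking all 64 profiles: 60 have a profitable deviation, 4 do not.)

60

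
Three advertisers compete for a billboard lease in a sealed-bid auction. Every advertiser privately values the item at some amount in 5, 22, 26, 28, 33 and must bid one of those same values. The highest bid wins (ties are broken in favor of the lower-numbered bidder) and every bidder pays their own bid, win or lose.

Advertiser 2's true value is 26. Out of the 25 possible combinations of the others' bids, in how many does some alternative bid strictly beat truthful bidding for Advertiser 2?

Others bid (5, 5): truth gives 0; bid 22 gives 4 > 0. Violating.
Others bid (5, 22): truth gives 0; bid 22 gives 4 > 0. Violating.
Others bid (5, 28): truth gives -26; bid 28 gives -2 > -26. Violating.
Others bid (5, 33): truth gives -26; bid 5 gives -5 > -26. Violating.
Others bid (5, 26): truth gives 0; no alternative beats it.
Others bid (22, 5): truth gives 0; no alternative beats it.
(Checking all 25 profiles: 21 have a profitable deviation, 4 do not.)

21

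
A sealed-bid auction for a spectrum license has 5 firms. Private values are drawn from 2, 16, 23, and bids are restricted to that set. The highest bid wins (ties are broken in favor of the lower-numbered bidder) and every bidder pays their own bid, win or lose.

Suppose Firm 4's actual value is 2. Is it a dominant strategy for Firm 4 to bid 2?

Yes

Check each profile of the others' bids and compare truth against every alternative bid.
Others bid (2, 2, 2, 23): truth gives -2, best alternative gives -16.
Others bid (2, 2, 16, 2): truth gives -2, best alternative gives -16.
Others bid (2, 2, 16, 16): truth gives -2, best alternative gives -16.
Others bid (2, 2, 16, 23): truth gives -2, best alternative gives -16.
Others bid (2, 2, 23, 2): truth gives -2, best alternative gives -16.
Others bid (2, 2, 23, 16): truth gives -2, best alternative gives -16.
(Remaining 75 profiles checked similarly; truth is weakly best in each.)
In every case the truthful bid is at least as good as any alternative, so it is a dominant strategy.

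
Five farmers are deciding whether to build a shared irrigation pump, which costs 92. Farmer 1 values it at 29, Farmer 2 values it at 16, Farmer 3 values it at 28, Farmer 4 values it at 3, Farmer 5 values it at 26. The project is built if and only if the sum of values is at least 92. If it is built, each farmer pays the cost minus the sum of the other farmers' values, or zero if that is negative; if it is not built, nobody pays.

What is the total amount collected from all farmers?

59

Total value 102 ≥ cost 92, so it is built.
Farmer 1: others sum to 73; max(0, 92 - 73) = 19.
Farmer 2: others sum to 86; max(0, 92 - 86) = 6.
Farmer 3: others sum to 74; max(0, 92 - 74) = 18.
Farmer 4: others sum to 99; max(0, 92 - 99) = 0.
Farmer 5: others sum to 76; max(0, 92 - 76) = 16.
Total collected = 19 + 6 + 18 + 0 + 16 = 59.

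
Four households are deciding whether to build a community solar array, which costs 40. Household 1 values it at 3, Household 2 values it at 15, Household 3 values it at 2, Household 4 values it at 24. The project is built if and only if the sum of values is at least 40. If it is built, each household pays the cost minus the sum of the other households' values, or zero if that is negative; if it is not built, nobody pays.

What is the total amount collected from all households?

31

Total value 44 ≥ cost 40, so it is built.
Household 1: others sum to 41; max(0, 40 - 41) = 0.
Household 2: others sum to 29; max(0, 40 - 29) = 11.
Household 3: others sum to 42; max(0, 40 - 42) = 0.
Household 4: others sum to 20; max(0, 40 - 20) = 20.
Total collected = 0 + 11 + 0 + 20 = 31.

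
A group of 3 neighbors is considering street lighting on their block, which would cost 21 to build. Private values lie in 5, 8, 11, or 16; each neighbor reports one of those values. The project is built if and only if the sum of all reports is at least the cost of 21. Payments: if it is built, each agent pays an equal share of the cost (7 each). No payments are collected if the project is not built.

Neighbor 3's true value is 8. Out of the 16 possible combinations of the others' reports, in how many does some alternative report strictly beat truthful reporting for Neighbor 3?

Others report (5, 5): truth gives 0; report 11 gives 1 > 0. Violating.
Others report (5, 8): truth gives 1; no alternative beats it.
Others report (5, 11): truth gives 1; no alternative beats it.
(Checking all 16 profiles: 1 has a profitable deviation, 15 do not.)

1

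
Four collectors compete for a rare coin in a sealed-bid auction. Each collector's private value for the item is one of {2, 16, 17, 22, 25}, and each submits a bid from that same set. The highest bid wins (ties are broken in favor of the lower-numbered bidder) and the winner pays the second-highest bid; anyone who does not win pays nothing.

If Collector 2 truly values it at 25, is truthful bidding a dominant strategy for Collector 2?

Yes

Check each profile of the others' bids and compare truth against every alternative bid.
Others bid (22, 2, 2): truth gives 3, best alternative gives 0.
Others bid (22, 2, 16): truth gives 3, best alternative gives 0.
Others bid (22, 2, 17): truth gives 3, best alternative gives 0.
Others bid (22, 2, 22): truth gives 3, best alternative gives 0.
Others bid (22, 16, 2): truth gives 3, best alternative gives 0.
Others bid (22, 16, 16): truth gives 3, best alternative gives 0.
(Remaining 119 profiles checked similarly; truth is weakly best in each.)
In every case the truthful bid is at least as good as any alternative, so it is a dominant strategy.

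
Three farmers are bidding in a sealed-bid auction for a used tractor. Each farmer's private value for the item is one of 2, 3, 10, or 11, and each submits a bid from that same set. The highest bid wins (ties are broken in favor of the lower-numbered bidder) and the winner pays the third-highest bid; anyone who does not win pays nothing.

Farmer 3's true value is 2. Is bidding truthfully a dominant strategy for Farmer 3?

Yes

Check each profile of the others' bids and compare truth against every alternative bid.
Others bid (2, 2): truth gives 0, best alternative gives 0.
Others bid (2, 3): truth gives 0, best alternative gives 0.
Others bid (2, 10): truth gives 0, best alternative gives 0.
Others bid (2, 11): truth gives 0, best alternative gives 0.
Others bid (3, 2): truth gives 0, best alternative gives 0.
Others bid (3, 3): truth gives 0, best alternative gives 0.
(Remaining 10 profiles checked similarly; truth is weakly best in each.)
In every case the truthful bid is at least as good as any alternative, so it is a dominant strategy.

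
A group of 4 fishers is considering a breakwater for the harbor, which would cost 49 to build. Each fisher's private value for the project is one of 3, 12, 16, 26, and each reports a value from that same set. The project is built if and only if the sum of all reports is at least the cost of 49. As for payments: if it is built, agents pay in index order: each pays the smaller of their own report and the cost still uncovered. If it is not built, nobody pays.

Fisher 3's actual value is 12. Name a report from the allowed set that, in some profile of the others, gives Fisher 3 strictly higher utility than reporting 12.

Suppose Fisher 1 reports 3, Fisher 2 reports 26 and Fisher 4 reports 26.
Report 12: project built, pays 12, utility 12 - 12 = 0.
Report 3: project built, pays 3, utility 12 - 3 = 9.
So reporting 3 beats truth here (9 > 0).

3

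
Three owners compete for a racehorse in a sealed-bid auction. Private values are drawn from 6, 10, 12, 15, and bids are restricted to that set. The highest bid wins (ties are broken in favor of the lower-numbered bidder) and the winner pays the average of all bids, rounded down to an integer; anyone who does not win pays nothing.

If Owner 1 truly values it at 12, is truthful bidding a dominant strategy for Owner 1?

Consider the case where Owner 2 bids 6 and Owner 3 bids 6.
Truthful bid 12: wins, pays 8, utility 12 - 8 = 4.
Bid 6 instead: wins, pays 6, utility 12 - 6 = 6.
Since 6 > 4, bidding 6 is strictly better here, so truthful bidding is not dominant.

No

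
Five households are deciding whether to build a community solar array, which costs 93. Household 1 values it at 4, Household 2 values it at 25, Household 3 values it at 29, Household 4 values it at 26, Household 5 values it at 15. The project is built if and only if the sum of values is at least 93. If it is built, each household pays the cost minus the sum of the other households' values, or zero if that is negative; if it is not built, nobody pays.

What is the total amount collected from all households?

Total value 99 ≥ cost 93, so it is built.
Household 1: others sum to 95; max(0, 93 - 95) = 0.
Household 2: others sum to 74; max(0, 93 - 74) = 19.
Household 3: others sum to 70; max(0, 93 - 70) = 23.
Household 4: others sum to 73; max(0, 93 - 73) = 20.
Household 5: others sum to 84; max(0, 93 - 84) = 9.
Total collected = 0 + 19 + 23 + 20 + 9 = 71.

71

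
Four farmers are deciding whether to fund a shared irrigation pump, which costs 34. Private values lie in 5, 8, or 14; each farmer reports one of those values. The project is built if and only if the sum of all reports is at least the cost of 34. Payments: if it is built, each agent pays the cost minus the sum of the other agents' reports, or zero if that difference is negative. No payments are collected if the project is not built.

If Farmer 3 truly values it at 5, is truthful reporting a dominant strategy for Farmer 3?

Yes

Check each profile of the others' reports and compare truth against every alternative report.
Others report (5, 8, 14): truth gives 0, best alternative gives -2.
Others report (5, 14, 8): truth gives 0, best alternative gives -2.
Others report (8, 5, 14): truth gives 0, best alternative gives -2.
Others report (8, 14, 5): truth gives 0, best alternative gives -2.
Others report (14, 5, 8): truth gives 0, best alternative gives -2.
Others report (14, 8, 5): truth gives 0, best alternative gives -2.
(Remaining 21 profiles checked similarly; truth is weakly best in each.)
In every case the truthful report is at least as good as any alternative, so it is a dominant strategy.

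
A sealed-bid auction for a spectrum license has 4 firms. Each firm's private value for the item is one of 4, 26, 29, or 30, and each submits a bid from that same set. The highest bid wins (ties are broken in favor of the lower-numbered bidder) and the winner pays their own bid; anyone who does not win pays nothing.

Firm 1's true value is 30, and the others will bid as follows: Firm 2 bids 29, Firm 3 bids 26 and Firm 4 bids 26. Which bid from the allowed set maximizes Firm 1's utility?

29

Bid 4: loses, pays 0, utility 0.
Bid 26: loses, pays 0, utility 0.
Bid 29: wins, pays 29, utility 30 - 29 = 1.
Bid 30: wins, pays 30, utility 30 - 30 = 0.
The best choice is 29 with utility 1.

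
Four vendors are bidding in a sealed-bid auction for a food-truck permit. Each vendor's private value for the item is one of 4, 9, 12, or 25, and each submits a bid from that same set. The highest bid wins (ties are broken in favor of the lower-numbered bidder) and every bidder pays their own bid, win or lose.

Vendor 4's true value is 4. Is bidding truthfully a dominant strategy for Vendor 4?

Yes

Check each profile of the others' bids and compare truth against every alternative bid.
Others bid (4, 4, 12): truth gives -4, best alternative gives -9.
Others bid (4, 4, 25): truth gives -4, best alternative gives -9.
Others bid (4, 9, 12): truth gives -4, best alternative gives -9.
Others bid (4, 9, 25): truth gives -4, best alternative gives -9.
Others bid (4, 12, 4): truth gives -4, best alternative gives -9.
Others bid (4, 12, 9): truth gives -4, best alternative gives -9.
(Remaining 58 profiles checked similarly; truth is weakly best in each.)
In every case the truthful bid is at least as good as any alternative, so it is a dominant strategy.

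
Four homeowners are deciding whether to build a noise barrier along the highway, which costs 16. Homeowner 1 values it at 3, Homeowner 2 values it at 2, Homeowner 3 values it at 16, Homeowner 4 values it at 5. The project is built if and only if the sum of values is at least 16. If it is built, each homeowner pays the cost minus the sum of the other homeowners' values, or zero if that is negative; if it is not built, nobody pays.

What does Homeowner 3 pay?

6

Total value 26 ≥ cost 16, so the project is built.
The other homeowners' values sum to 10.
Cost minus that sum is 16 - 10 = 6.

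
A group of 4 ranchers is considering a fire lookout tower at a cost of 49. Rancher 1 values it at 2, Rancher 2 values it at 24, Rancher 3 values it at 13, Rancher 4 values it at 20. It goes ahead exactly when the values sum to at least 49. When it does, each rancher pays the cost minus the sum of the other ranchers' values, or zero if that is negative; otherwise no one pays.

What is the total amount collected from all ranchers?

Total value 59 ≥ cost 49, so it is built.
Rancher 1: others sum to 57; max(0, 49 - 57) = 0.
Rancher 2: others sum to 35; max(0, 49 - 35) = 14.
Rancher 3: others sum to 46; max(0, 49 - 46) = 3.
Rancher 4: others sum to 39; max(0, 49 - 39) = 10.
Total collected = 0 + 14 + 3 + 10 = 27.

27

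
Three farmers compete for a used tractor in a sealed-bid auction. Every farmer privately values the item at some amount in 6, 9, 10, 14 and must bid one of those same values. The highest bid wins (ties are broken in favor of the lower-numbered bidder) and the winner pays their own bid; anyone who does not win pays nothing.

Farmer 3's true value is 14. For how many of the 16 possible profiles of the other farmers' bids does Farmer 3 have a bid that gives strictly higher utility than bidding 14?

Others bid (6, 6): truth gives 0; bid 9 gives 5 > 0. Violating.
Others bid (6, 9): truth gives 0; bid 10 gives 4 > 0. Violating.
Others bid (9, 6): truth gives 0; bid 10 gives 4 > 0. Violating.
Others bid (9, 9): truth gives 0; bid 10 gives 4 > 0. Violating.
Others bid (6, 10): truth gives 0; no alternative beats it.
Others bid (6, 14): truth gives 0; no alternative beats it.
(Checking all 16 profiles: 4 have a profitable deviation, 12 do not.)

4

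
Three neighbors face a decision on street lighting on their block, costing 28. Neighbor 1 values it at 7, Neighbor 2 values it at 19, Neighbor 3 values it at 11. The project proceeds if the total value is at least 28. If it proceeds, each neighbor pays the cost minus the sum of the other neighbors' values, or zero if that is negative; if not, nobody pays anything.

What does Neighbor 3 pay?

Total value 37 ≥ cost 28, so the project is built.
The other neighbors' values sum to 26.
Cost minus that sum is 28 - 26 = 2.

2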